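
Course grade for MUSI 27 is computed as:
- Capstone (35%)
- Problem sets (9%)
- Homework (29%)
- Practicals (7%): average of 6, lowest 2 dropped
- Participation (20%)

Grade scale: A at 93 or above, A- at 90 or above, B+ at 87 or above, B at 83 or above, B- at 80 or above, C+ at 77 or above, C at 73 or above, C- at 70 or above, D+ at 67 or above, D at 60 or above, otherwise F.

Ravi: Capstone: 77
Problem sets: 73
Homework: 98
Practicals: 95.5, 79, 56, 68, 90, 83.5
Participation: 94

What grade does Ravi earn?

B

Practicals: drop 56, 68 → average of remaining 4 = 348/4 = 87
Weighted total:
  Capstone 77 × 0.35 = 26.95
  Problem sets 73 × 0.09 = 6.57
  Homework 98 × 0.29 = 28.42
  Practicals 87 × 0.07 = 6.09
  Participation 94 × 0.2 = 18.8
Sum = 86.83
86.83 is ≥ 83 and < 87 → B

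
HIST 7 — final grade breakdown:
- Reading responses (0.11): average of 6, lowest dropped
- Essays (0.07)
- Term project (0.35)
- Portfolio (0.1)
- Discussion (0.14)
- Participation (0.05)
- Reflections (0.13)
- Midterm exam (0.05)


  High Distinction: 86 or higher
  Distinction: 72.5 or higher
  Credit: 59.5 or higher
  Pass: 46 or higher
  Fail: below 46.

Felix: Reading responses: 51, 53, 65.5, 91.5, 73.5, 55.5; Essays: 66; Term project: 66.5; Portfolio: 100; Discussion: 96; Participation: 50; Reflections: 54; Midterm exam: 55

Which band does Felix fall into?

Reading responses: drop 51 → average of remaining 5 = 339/5 = 67.8
Weighted total:
  Reading responses 67.8 × 0.11 = 7.458
  Essays 66 × 0.07 = 4.62
  Term project 66.5 × 0.35 = 23.275
  Portfolio 100 × 0.1 = 10
  Discussion 96 × 0.14 = 13.44
  Participation 50 × 0.05 = 2.5
  Reflections 54 × 0.13 = 7.02
  Midterm exam 55 × 0.05 = 2.75
Sum = 71.063
71.063 is ≥ 59.5 and < 72.5 → Credit

Credit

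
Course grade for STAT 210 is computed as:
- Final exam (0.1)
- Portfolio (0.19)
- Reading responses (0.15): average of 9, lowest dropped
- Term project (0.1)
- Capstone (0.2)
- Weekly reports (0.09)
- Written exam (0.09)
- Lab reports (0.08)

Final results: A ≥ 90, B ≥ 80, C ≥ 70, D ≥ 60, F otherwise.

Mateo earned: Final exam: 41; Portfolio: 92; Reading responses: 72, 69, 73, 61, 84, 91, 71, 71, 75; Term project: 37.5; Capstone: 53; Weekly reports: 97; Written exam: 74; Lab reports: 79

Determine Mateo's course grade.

Reading responses: drop 61 → average of remaining 8 = 606/8 = 75.75
Weighted total:
  Final exam 41 × 0.1 = 4.1
  Portfolio 92 × 0.19 = 17.48
  Reading responses 75.75 × 0.15 = 11.3625
  Term project 37.5 × 0.1 = 3.75
  Capstone 53 × 0.2 = 10.6
  Weekly reports 97 × 0.09 = 8.73
  Written exam 74 × 0.09 = 6.66
  Lab reports 79 × 0.08 = 6.32
Sum = 69.0025
69.0025 is ≥ 60 and < 70 → D

D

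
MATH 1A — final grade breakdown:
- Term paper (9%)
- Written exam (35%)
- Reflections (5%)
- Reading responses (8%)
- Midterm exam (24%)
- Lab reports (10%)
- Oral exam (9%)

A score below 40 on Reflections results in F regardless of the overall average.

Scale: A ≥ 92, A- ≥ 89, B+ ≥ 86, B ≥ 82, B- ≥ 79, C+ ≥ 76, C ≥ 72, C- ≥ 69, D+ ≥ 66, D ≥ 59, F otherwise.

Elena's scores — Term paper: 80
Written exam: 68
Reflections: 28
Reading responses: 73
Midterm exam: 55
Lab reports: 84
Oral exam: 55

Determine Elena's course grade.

Reflections score 28 < 40: minimum not met.
Weighted total:
  Term paper 80 × 0.09 = 7.2
  Written exam 68 × 0.35 = 23.8
  Reflections 28 × 0.05 = 1.4
  Reading responses 73 × 0.08 = 5.84
  Midterm exam 55 × 0.24 = 13.2
  Lab reports 84 × 0.1 = 8.4
  Oral exam 55 × 0.09 = 4.95
Sum = 64.79
Because the Reflections minimum was not met, the result is F.

F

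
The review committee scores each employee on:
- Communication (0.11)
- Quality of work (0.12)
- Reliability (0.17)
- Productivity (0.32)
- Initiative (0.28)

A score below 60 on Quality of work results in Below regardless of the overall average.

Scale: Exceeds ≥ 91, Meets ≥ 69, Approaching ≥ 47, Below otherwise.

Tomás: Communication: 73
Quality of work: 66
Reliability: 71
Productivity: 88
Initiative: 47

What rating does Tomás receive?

Quality of work score 66 ≥ 60: minimum met.
Weighted total:
  Communication 73 × 0.11 = 8.03
  Quality of work 66 × 0.12 = 7.92
  Reliability 71 × 0.17 = 12.07
  Productivity 88 × 0.32 = 28.16
  Initiative 47 × 0.28 = 13.16
Sum = 69.34
69.34 is ≥ 69 and < 91 → Meets

Meets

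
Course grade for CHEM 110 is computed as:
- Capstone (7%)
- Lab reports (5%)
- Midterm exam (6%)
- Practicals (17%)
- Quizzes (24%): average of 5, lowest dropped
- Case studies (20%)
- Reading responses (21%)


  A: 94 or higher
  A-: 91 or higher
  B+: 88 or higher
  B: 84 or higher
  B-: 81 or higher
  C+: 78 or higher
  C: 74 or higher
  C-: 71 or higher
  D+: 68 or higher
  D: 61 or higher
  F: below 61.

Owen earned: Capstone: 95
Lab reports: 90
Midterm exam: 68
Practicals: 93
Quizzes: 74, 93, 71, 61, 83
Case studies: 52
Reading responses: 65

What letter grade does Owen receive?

Quizzes: drop 61 → average of remaining 4 = 321/4 = 80.25
Weighted total:
  Capstone 95 × 0.07 = 6.65
  Lab reports 90 × 0.05 = 4.5
  Midterm exam 68 × 0.06 = 4.08
  Practicals 93 × 0.17 = 15.81
  Quizzes 80.25 × 0.24 = 19.26
  Case studies 52 × 0.2 = 10.4
  Reading responses 65 × 0.21 = 13.65
Sum = 74.35
74.35 is ≥ 74 and < 78 → C

C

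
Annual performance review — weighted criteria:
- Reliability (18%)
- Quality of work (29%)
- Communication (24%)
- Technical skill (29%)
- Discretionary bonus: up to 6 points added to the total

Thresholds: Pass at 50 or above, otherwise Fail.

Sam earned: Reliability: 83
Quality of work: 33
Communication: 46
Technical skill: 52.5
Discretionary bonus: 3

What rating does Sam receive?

Pass

Weighted total:
  Reliability 83 × 0.18 = 14.94
  Quality of work 33 × 0.29 = 9.57
  Communication 46 × 0.24 = 11.04
  Technical skill 52.5 × 0.29 = 15.225
Sum = 50.775
Discretionary bonus: 50.775 + 3 = 53.775
53.775 ≥ 50 → Pass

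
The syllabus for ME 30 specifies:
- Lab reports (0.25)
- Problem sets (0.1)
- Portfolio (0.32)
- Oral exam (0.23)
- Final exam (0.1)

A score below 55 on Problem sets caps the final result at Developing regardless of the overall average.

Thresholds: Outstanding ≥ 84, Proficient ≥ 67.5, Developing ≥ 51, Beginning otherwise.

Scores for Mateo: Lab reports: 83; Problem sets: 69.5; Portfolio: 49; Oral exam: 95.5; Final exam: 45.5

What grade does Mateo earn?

Problem sets score 69.5 ≥ 55: minimum met.
Weighted total:
  Lab reports 83 × 0.25 = 20.75
  Problem sets 69.5 × 0.1 = 6.95
  Portfolio 49 × 0.32 = 15.68
  Oral exam 95.5 × 0.23 = 21.965
  Final exam 45.5 × 0.1 = 4.55
Sum = 69.895
69.895 is ≥ 67.5 and < 84 → Proficient

Proficient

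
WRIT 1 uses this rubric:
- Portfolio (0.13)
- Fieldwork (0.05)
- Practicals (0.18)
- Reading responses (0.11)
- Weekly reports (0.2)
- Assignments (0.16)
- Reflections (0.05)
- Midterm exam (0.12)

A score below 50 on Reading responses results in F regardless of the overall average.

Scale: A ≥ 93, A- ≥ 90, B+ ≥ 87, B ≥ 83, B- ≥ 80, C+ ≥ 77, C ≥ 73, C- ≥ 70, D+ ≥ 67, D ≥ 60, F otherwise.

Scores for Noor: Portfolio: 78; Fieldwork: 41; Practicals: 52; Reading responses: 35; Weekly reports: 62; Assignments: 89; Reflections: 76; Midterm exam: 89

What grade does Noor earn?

F

Reading responses score 35 < 50: minimum not met.
Weighted total:
  Portfolio 78 × 0.13 = 10.14
  Fieldwork 41 × 0.05 = 2.05
  Practicals 52 × 0.18 = 9.36
  Reading responses 35 × 0.11 = 3.85
  Weekly reports 62 × 0.2 = 12.4
  Assignments 89 × 0.16 = 14.24
  Reflections 76 × 0.05 = 3.8
  Midterm exam 89 × 0.12 = 10.68
Sum = 66.52
Because the Reading responses minimum was not met, the result is F.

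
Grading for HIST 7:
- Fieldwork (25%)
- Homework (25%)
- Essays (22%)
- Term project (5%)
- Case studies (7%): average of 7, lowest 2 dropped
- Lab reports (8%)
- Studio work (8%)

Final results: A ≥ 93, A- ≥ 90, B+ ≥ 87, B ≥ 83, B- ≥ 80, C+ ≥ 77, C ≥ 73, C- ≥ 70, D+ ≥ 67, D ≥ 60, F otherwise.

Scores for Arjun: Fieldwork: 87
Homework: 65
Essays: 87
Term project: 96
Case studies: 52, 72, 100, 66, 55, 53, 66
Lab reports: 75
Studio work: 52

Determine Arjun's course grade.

Case studies: drop 52, 53 → average of remaining 5 = 359/5 = 71.8
Weighted total:
  Fieldwork 87 × 0.25 = 21.75
  Homework 65 × 0.25 = 16.25
  Essays 87 × 0.22 = 19.14
  Term project 96 × 0.05 = 4.8
  Case studies 71.8 × 0.07 = 5.026
  Lab reports 75 × 0.08 = 6
  Studio work 52 × 0.08 = 4.16
Sum = 77.126
77.126 is ≥ 77 and < 80 → C+

C+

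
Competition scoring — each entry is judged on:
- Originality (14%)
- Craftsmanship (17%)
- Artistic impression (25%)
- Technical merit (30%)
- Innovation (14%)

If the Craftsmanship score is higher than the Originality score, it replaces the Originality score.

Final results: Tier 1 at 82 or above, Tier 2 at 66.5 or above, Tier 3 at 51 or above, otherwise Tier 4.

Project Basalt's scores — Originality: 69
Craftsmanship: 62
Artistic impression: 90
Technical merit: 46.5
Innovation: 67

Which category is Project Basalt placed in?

Craftsmanship (62) ≤ Originality (69), so Originality stays at 69.
Weighted total:
  Originality 69 × 0.14 = 9.66
  Craftsmanship 62 × 0.17 = 10.54
  Artistic impression 90 × 0.25 = 22.5
  Technical merit 46.5 × 0.3 = 13.95
  Innovation 67 × 0.14 = 9.38
Sum = 66.03
66.03 is ≥ 51 and < 66.5 → Tier 3

Tier 3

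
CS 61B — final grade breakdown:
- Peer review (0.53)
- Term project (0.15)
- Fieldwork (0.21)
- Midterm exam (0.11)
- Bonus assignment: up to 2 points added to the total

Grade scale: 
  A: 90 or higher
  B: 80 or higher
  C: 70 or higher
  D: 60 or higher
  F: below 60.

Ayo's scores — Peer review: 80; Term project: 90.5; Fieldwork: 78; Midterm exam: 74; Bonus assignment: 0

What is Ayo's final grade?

Weighted total:
  Peer review 80 × 0.53 = 42.4
  Term project 90.5 × 0.15 = 13.575
  Fieldwork 78 × 0.21 = 16.38
  Midterm exam 74 × 0.11 = 8.14
Sum = 80.495
Bonus assignment: 80.495 + 0 = 80.495
80.495 is ≥ 80 and < 90 → B

B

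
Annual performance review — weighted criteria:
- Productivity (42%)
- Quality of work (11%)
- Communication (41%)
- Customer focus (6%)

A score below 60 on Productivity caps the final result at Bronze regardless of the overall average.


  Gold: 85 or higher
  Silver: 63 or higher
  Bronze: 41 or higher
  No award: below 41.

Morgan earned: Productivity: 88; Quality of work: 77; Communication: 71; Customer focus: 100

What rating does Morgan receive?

Productivity score 88 ≥ 60: minimum met.
Weighted total:
  Productivity 88 × 0.42 = 36.96
  Quality of work 77 × 0.11 = 8.47
  Communication 71 × 0.41 = 29.11
  Customer focus 100 × 0.06 = 6
Sum = 80.54
80.54 is ≥ 63 and < 85 → Silver

Silver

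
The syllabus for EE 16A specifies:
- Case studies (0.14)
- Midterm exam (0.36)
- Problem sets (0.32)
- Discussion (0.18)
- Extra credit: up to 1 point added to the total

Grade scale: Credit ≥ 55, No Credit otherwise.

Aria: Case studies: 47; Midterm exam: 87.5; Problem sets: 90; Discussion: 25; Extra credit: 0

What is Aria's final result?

Weighted total:
  Case studies 47 × 0.14 = 6.58
  Midterm exam 87.5 × 0.36 = 31.5
  Problem sets 90 × 0.32 = 28.8
  Discussion 25 × 0.18 = 4.5
Sum = 71.38
Extra credit: 71.38 + 0 = 71.38
71.38 ≥ 55 → Credit

Credit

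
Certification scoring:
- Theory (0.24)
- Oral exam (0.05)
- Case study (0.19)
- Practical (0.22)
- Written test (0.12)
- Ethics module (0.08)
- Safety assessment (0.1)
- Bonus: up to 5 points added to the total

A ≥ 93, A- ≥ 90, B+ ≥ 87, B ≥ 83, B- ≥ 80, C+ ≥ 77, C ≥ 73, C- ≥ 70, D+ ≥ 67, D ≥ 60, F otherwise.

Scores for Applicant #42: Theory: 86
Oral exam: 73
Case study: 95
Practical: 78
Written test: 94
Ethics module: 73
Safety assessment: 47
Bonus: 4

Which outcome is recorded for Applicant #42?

B

Weighted total:
  Theory 86 × 0.24 = 20.64
  Oral exam 73 × 0.05 = 3.65
  Case study 95 × 0.19 = 18.05
  Practical 78 × 0.22 = 17.16
  Written test 94 × 0.12 = 11.28
  Ethics module 73 × 0.08 = 5.84
  Safety assessment 47 × 0.1 = 4.7
Sum = 81.32
Bonus: 81.32 + 4 = 85.32
85.32 is ≥ 83 and < 87 → B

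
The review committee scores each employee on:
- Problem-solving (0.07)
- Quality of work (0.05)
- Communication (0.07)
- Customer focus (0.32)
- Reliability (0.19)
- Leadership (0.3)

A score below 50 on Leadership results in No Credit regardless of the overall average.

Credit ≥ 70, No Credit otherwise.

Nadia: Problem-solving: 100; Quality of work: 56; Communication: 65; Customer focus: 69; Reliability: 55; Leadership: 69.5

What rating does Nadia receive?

No Credit

Leadership score 69.5 ≥ 50: minimum met.
Weighted total:
  Problem-solving 100 × 0.07 = 7
  Quality of work 56 × 0.05 = 2.8
  Communication 65 × 0.07 = 4.55
  Customer focus 69 × 0.32 = 22.08
  Reliability 55 × 0.19 = 10.45
  Leadership 69.5 × 0.3 = 20.85
Sum = 67.73
67.73 < 70 → No Credit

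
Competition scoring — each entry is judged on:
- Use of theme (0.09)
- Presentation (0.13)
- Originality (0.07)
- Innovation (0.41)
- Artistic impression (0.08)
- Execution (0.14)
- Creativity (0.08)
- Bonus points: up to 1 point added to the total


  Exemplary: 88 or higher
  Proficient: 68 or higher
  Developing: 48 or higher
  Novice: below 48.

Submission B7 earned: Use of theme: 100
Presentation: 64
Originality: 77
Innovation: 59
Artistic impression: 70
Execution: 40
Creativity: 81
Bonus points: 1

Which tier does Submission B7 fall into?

Developing

Weighted total:
  Use of theme 100 × 0.09 = 9
  Presentation 64 × 0.13 = 8.32
  Originality 77 × 0.07 = 5.39
  Innovation 59 × 0.41 = 24.19
  Artistic impression 70 × 0.08 = 5.6
  Execution 40 × 0.14 = 5.6
  Creativity 81 × 0.08 = 6.48
Sum = 64.58
Bonus points: 64.58 + 1 = 65.58
65.58 is ≥ 48 and < 68 → Developing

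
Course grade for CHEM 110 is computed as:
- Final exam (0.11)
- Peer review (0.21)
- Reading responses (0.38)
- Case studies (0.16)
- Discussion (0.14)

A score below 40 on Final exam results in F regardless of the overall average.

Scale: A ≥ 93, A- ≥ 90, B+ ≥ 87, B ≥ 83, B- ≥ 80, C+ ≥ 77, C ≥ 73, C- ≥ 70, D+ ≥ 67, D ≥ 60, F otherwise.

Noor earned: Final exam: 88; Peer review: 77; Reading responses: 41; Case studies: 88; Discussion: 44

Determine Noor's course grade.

D

Final exam score 88 ≥ 40: minimum met.
Weighted total:
  Final exam 88 × 0.11 = 9.68
  Peer review 77 × 0.21 = 16.17
  Reading responses 41 × 0.38 = 15.58
  Case studies 88 × 0.16 = 14.08
  Discussion 44 × 0.14 = 6.16
Sum = 61.67
61.67 is ≥ 60 and < 67 → D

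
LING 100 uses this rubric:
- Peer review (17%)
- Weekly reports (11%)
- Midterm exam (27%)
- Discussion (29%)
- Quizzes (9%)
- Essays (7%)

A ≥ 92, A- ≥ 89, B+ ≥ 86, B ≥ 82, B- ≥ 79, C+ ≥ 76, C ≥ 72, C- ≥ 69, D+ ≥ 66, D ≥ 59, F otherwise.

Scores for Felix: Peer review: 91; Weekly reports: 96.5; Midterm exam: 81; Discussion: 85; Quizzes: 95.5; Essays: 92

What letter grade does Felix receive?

B+

Weighted total:
  Peer review 91 × 0.17 = 15.47
  Weekly reports 96.5 × 0.11 = 10.615
  Midterm exam 81 × 0.27 = 21.87
  Discussion 85 × 0.29 = 24.65
  Quizzes 95.5 × 0.09 = 8.595
  Essays 92 × 0.07 = 6.44
Sum = 87.64
87.64 is ≥ 86 and < 89 → B+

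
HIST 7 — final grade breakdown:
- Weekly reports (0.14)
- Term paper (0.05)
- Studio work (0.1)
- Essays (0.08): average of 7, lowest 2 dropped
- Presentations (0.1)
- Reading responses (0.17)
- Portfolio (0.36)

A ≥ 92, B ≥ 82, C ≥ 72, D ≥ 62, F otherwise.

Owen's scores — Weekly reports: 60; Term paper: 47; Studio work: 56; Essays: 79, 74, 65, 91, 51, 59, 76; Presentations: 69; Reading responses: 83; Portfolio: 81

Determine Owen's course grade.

C

Essays: drop 51, 59 → average of remaining 5 = 385/5 = 77
Weighted total:
  Weekly reports 60 × 0.14 = 8.4
  Term paper 47 × 0.05 = 2.35
  Studio work 56 × 0.1 = 5.6
  Essays 77 × 0.08 = 6.16
  Presentations 69 × 0.1 = 6.9
  Reading responses 83 × 0.17 = 14.11
  Portfolio 81 × 0.36 = 29.16
Sum = 72.68
72.68 is ≥ 72 and < 82 → C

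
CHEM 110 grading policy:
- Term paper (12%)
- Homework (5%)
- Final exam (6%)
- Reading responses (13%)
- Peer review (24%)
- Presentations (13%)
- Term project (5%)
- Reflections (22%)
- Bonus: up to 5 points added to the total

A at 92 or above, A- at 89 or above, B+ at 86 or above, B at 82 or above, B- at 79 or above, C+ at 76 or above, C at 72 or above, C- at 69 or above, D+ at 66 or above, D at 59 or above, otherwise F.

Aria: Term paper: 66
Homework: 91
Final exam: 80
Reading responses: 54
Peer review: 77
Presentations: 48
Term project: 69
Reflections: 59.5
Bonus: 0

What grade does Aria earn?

Weighted total:
  Term paper 66 × 0.12 = 7.92
  Homework 91 × 0.05 = 4.55
  Final exam 80 × 0.06 = 4.8
  Reading responses 54 × 0.13 = 7.02
  Peer review 77 × 0.24 = 18.48
  Presentations 48 × 0.13 = 6.24
  Term project 69 × 0.05 = 3.45
  Reflections 59.5 × 0.22 = 13.09
Sum = 65.55
Bonus: 65.55 + 0 = 65.55
65.55 is ≥ 59 and < 66 → D

D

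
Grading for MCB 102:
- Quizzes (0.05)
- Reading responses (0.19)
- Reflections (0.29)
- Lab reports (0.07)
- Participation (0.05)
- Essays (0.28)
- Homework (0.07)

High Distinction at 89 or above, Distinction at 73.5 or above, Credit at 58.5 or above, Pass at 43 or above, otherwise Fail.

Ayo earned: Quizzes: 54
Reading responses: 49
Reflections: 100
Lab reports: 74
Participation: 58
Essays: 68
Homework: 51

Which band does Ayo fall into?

Credit

Weighted total:
  Quizzes 54 × 0.05 = 2.7
  Reading responses 49 × 0.19 = 9.31
  Reflections 100 × 0.29 = 29
  Lab reports 74 × 0.07 = 5.18
  Participation 58 × 0.05 = 2.9
  Essays 68 × 0.28 = 19.04
  Homework 51 × 0.07 = 3.57
Sum = 71.7
71.7 is ≥ 58.5 and < 73.5 → Credit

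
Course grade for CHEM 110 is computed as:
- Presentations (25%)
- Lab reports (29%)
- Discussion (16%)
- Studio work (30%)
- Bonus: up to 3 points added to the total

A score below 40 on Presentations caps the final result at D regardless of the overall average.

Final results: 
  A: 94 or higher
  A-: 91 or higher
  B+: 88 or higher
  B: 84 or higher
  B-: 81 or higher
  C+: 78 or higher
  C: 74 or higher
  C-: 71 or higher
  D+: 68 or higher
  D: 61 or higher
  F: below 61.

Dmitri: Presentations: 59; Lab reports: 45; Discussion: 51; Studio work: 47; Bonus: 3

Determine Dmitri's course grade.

Presentations score 59 ≥ 40: minimum met.
Weighted total:
  Presentations 59 × 0.25 = 14.75
  Lab reports 45 × 0.29 = 13.05
  Discussion 51 × 0.16 = 8.16
  Studio work 47 × 0.3 = 14.1
Sum = 50.06
Bonus: 50.06 + 3 = 53.06
53.06 < 61 → F

F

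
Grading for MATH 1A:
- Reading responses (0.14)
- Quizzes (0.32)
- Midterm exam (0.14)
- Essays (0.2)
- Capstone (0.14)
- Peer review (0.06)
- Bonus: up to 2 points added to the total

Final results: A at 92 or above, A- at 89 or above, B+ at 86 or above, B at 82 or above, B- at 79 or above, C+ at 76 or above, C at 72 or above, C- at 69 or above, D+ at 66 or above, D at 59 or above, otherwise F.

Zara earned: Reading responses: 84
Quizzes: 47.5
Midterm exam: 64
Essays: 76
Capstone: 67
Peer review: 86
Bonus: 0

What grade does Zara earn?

Weighted total:
  Reading responses 84 × 0.14 = 11.76
  Quizzes 47.5 × 0.32 = 15.2
  Midterm exam 64 × 0.14 = 8.96
  Essays 76 × 0.2 = 15.2
  Capstone 67 × 0.14 = 9.38
  Peer review 86 × 0.06 = 5.16
Sum = 65.66
Bonus: 65.66 + 0 = 65.66
65.66 is ≥ 59 and < 66 → D

D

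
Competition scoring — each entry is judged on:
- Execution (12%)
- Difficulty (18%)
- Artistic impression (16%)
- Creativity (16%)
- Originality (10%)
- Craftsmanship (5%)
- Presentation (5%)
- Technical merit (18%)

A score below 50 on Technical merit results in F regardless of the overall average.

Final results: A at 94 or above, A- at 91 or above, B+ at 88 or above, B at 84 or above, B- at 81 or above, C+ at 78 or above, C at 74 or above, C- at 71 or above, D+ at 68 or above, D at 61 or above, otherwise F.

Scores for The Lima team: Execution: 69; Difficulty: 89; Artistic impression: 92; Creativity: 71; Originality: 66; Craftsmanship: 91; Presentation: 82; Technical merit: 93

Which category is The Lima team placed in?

Technical merit score 93 ≥ 50: minimum met.
Weighted total:
  Execution 69 × 0.12 = 8.28
  Difficulty 89 × 0.18 = 16.02
  Artistic impression 92 × 0.16 = 14.72
  Creativity 71 × 0.16 = 11.36
  Originality 66 × 0.1 = 6.6
  Craftsmanship 91 × 0.05 = 4.55
  Presentation 82 × 0.05 = 4.1
  Technical merit 93 × 0.18 = 16.74
Sum = 82.37
82.37 is ≥ 81 and < 84 → B-

B-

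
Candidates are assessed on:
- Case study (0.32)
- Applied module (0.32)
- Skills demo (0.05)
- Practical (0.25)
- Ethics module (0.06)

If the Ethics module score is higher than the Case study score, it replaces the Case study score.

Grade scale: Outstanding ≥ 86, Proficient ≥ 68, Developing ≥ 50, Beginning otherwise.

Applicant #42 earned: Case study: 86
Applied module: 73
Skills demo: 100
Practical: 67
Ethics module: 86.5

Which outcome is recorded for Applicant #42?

Proficient

Ethics module (86.5) > Case study (86), so Case study counts as 86.5.
Weighted total:
  Case study 86.5 × 0.32 = 27.68
  Applied module 73 × 0.32 = 23.36
  Skills demo 100 × 0.05 = 5
  Practical 67 × 0.25 = 16.75
  Ethics module 86.5 × 0.06 = 5.19
Sum = 77.98
77.98 is ≥ 68 and < 86 → Proficient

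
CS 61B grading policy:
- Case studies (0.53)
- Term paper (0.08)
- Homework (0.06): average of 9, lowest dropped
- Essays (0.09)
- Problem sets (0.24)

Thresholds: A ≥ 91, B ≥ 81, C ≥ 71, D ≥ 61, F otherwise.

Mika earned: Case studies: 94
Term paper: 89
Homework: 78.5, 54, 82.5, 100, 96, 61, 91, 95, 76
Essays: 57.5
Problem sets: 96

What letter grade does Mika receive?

B

Homework: drop 54 → average of remaining 8 = 680/8 = 85
Weighted total:
  Case studies 94 × 0.53 = 49.82
  Term paper 89 × 0.08 = 7.12
  Homework 85 × 0.06 = 5.1
  Essays 57.5 × 0.09 = 5.175
  Problem sets 96 × 0.24 = 23.04
Sum = 90.255
90.255 is ≥ 81 and < 91 → B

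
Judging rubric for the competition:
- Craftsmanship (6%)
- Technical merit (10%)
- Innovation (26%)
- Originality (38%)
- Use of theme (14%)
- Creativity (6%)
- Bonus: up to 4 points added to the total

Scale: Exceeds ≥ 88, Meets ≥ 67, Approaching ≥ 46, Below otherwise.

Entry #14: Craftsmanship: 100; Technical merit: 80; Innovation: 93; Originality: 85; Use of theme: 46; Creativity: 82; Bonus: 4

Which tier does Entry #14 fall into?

Meets

Weighted total:
  Craftsmanship 100 × 0.06 = 6
  Technical merit 80 × 0.1 = 8
  Innovation 93 × 0.26 = 24.18
  Originality 85 × 0.38 = 32.3
  Use of theme 46 × 0.14 = 6.44
  Creativity 82 × 0.06 = 4.92
Sum = 81.84
Bonus: 81.84 + 4 = 85.84
85.84 is ≥ 67 and < 88 → Meets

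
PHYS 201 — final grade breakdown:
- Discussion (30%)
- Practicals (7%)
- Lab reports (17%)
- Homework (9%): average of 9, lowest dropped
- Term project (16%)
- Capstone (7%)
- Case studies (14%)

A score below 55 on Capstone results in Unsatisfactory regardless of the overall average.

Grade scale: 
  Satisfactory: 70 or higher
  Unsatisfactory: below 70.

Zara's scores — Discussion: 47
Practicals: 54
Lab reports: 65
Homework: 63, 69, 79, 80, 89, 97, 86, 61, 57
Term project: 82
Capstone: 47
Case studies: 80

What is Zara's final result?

Unsatisfactory

Homework: drop 57 → average of remaining 8 = 624/8 = 78
Capstone score 47 < 55: minimum not met.
Weighted total:
  Discussion 47 × 0.3 = 14.1
  Practicals 54 × 0.07 = 3.78
  Lab reports 65 × 0.17 = 11.05
  Homework 78 × 0.09 = 7.02
  Term project 82 × 0.16 = 13.12
  Capstone 47 × 0.07 = 3.29
  Case studies 80 × 0.14 = 11.2
Sum = 63.56
Because the Capstone minimum was not met, the result is Unsatisfactory.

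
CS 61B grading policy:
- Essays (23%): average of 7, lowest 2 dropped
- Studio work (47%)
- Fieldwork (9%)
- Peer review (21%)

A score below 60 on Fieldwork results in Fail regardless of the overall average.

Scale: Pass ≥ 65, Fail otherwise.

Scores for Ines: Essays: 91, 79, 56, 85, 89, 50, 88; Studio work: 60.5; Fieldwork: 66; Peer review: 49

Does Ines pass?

Essays: drop 50, 56 → average of remaining 5 = 432/5 = 86.4
Fieldwork score 66 ≥ 60: minimum met.
Weighted total:
  Essays 86.4 × 0.23 = 19.872
  Studio work 60.5 × 0.47 = 28.435
  Fieldwork 66 × 0.09 = 5.94
  Peer review 49 × 0.21 = 10.29
Sum = 64.537
64.537 < 65 → Fail

Fail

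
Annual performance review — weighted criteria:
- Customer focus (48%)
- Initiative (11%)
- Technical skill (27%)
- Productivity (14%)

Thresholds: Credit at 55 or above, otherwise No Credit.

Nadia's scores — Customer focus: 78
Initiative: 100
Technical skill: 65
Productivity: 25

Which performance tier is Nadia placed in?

Credit

Weighted total:
  Customer focus 78 × 0.48 = 37.44
  Initiative 100 × 0.11 = 11
  Technical skill 65 × 0.27 = 17.55
  Productivity 25 × 0.14 = 3.5
Sum = 69.49
69.49 ≥ 55 → Credit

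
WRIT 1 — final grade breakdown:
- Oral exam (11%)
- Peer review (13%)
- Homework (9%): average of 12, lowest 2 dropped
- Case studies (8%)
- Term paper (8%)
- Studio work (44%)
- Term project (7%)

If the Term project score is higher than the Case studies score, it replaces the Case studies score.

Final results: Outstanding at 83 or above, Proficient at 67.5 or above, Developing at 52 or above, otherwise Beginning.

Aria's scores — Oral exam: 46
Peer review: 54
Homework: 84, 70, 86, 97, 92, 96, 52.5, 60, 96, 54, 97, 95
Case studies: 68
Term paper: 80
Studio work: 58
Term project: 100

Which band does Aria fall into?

Homework: drop 52.5, 54 → average of remaining 10 = 873/10 = 87.3
Term project (100) > Case studies (68), so Case studies counts as 100.
Weighted total:
  Oral exam 46 × 0.11 = 5.06
  Peer review 54 × 0.13 = 7.02
  Homework 87.3 × 0.09 = 7.857
  Case studies 100 × 0.08 = 8
  Term paper 80 × 0.08 = 6.4
  Studio work 58 × 0.44 = 25.52
  Term project 100 × 0.07 = 7
Sum = 66.857
66.857 is ≥ 52 and < 67.5 → Developing

Developing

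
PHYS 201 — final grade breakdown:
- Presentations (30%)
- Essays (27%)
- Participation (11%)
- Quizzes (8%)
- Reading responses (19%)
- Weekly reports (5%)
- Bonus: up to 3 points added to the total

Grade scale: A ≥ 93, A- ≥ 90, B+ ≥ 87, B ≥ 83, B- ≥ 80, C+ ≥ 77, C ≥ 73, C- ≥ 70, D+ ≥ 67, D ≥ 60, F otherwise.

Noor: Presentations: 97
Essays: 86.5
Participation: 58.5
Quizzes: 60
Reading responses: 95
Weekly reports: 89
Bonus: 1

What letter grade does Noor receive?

B+

Weighted total:
  Presentations 97 × 0.3 = 29.1
  Essays 86.5 × 0.27 = 23.355
  Participation 58.5 × 0.11 = 6.435
  Quizzes 60 × 0.08 = 4.8
  Reading responses 95 × 0.19 = 18.05
  Weekly reports 89 × 0.05 = 4.45
Sum = 86.19
Bonus: 86.19 + 1 = 87.19
87.19 is ≥ 87 and < 90 → B+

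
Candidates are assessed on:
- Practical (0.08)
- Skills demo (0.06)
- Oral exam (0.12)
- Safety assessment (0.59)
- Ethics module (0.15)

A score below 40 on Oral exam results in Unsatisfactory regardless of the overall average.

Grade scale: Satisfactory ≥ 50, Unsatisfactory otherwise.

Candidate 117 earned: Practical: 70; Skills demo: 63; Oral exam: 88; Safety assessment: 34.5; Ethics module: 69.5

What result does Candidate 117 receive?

Oral exam score 88 ≥ 40: minimum met.
Weighted total:
  Practical 70 × 0.08 = 5.6
  Skills demo 63 × 0.06 = 3.78
  Oral exam 88 × 0.12 = 10.56
  Safety assessment 34.5 × 0.59 = 20.355
  Ethics module 69.5 × 0.15 = 10.425
Sum = 50.72
50.72 ≥ 50 → Satisfactory

Satisfactory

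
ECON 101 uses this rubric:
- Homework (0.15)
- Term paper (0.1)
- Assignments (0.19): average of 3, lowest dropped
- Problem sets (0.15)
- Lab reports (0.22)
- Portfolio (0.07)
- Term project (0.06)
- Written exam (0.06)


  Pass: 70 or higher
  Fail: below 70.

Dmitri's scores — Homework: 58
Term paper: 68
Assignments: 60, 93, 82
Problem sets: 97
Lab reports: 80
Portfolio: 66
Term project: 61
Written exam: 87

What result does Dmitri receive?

Pass

Assignments: drop 60 → average of remaining 2 = 175/2 = 87.5
Weighted total:
  Homework 58 × 0.15 = 8.7
  Term paper 68 × 0.1 = 6.8
  Assignments 87.5 × 0.19 = 16.625
  Problem sets 97 × 0.15 = 14.55
  Lab reports 80 × 0.22 = 17.6
  Portfolio 66 × 0.07 = 4.62
  Term project 61 × 0.06 = 3.66
  Written exam 87 × 0.06 = 5.22
Sum = 77.775
77.775 ≥ 70 → Pass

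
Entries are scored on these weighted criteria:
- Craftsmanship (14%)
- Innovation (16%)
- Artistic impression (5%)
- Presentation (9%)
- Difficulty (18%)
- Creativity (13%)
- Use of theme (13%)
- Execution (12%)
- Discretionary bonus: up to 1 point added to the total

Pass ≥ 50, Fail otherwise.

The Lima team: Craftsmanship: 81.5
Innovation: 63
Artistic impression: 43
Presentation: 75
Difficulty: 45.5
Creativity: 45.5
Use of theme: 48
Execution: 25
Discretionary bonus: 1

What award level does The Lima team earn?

Pass

Weighted total:
  Craftsmanship 81.5 × 0.14 = 11.41
  Innovation 63 × 0.16 = 10.08
  Artistic impression 43 × 0.05 = 2.15
  Presentation 75 × 0.09 = 6.75
  Difficulty 45.5 × 0.18 = 8.19
  Creativity 45.5 × 0.13 = 5.915
  Use of theme 48 × 0.13 = 6.24
  Execution 25 × 0.12 = 3
Sum = 53.735
Discretionary bonus: 53.735 + 1 = 54.735
54.735 ≥ 50 → Pass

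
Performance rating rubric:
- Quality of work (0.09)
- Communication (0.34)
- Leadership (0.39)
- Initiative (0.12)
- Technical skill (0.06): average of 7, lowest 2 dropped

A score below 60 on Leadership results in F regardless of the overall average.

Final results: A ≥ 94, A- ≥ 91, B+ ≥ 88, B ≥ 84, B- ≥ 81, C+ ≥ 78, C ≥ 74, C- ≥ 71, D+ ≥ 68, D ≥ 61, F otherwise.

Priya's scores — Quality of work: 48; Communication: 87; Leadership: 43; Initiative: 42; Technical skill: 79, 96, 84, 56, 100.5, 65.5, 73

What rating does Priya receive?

F

Technical skill: drop 56, 65.5 → average of remaining 5 = 432.5/5 = 86.5
Leadership score 43 < 60: minimum not met.
Weighted total:
  Quality of work 48 × 0.09 = 4.32
  Communication 87 × 0.34 = 29.58
  Leadership 43 × 0.39 = 16.77
  Initiative 42 × 0.12 = 5.04
  Technical skill 86.5 × 0.06 = 5.19
Sum = 60.9
Because the Leadership minimum was not met, the result is F.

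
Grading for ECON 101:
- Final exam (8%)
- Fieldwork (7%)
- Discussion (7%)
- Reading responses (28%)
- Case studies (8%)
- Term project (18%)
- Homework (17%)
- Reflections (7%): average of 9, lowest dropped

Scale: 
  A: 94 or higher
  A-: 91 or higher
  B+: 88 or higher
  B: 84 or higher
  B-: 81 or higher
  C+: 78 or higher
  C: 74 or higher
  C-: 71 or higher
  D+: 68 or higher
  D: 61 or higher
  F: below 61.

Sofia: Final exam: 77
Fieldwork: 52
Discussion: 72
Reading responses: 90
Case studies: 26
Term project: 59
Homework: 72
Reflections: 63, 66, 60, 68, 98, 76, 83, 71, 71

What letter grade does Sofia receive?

Reflections: drop 60 → average of remaining 8 = 596/8 = 74.5
Weighted total:
  Final exam 77 × 0.08 = 6.16
  Fieldwork 52 × 0.07 = 3.64
  Discussion 72 × 0.07 = 5.04
  Reading responses 90 × 0.28 = 25.2
  Case studies 26 × 0.08 = 2.08
  Term project 59 × 0.18 = 10.62
  Homework 72 × 0.17 = 12.24
  Reflections 74.5 × 0.07 = 5.215
Sum = 70.195
70.195 is ≥ 68 and < 71 → D+

D+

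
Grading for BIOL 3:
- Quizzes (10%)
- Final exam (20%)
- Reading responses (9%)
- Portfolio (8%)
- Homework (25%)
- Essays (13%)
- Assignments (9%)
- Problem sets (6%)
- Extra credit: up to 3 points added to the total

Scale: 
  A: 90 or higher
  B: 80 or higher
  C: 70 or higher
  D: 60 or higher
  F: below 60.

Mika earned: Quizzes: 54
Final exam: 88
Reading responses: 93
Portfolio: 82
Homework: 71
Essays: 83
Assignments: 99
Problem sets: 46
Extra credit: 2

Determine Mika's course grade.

B

Weighted total:
  Quizzes 54 × 0.1 = 5.4
  Final exam 88 × 0.2 = 17.6
  Reading responses 93 × 0.09 = 8.37
  Portfolio 82 × 0.08 = 6.56
  Homework 71 × 0.25 = 17.75
  Essays 83 × 0.13 = 10.79
  Assignments 99 × 0.09 = 8.91
  Problem sets 46 × 0.06 = 2.76
Sum = 78.14
Extra credit: 78.14 + 2 = 80.14
80.14 is ≥ 80 and < 90 → B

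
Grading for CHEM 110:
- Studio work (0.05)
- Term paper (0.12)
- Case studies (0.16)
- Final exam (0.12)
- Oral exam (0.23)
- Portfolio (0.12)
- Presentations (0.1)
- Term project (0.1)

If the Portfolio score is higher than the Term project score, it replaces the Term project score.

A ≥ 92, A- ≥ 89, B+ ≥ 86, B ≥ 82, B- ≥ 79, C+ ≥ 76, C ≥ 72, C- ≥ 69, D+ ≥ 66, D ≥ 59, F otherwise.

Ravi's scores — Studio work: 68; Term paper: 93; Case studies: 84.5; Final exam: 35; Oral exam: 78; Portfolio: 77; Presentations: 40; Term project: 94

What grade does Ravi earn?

C

Portfolio (77) ≤ Term project (94), so Term project stays at 94.
Weighted total:
  Studio work 68 × 0.05 = 3.4
  Term paper 93 × 0.12 = 11.16
  Case studies 84.5 × 0.16 = 13.52
  Final exam 35 × 0.12 = 4.2
  Oral exam 78 × 0.23 = 17.94
  Portfolio 77 × 0.12 = 9.24
  Presentations 40 × 0.1 = 4
  Term project 94 × 0.1 = 9.4
Sum = 72.86
72.86 is ≥ 72 and < 76 → C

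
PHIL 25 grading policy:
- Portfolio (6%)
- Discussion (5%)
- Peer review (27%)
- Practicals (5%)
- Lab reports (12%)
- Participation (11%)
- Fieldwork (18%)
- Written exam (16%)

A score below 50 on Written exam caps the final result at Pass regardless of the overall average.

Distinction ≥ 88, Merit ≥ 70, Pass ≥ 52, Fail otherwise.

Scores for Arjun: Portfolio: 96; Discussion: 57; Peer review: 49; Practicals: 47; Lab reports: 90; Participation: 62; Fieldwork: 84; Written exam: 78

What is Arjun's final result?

Written exam score 78 ≥ 50: minimum met.
Weighted total:
  Portfolio 96 × 0.06 = 5.76
  Discussion 57 × 0.05 = 2.85
  Peer review 49 × 0.27 = 13.23
  Practicals 47 × 0.05 = 2.35
  Lab reports 90 × 0.12 = 10.8
  Participation 62 × 0.11 = 6.82
  Fieldwork 84 × 0.18 = 15.12
  Written exam 78 × 0.16 = 12.48
Sum = 69.41
69.41 is ≥ 52 and < 70 → Pass

Pass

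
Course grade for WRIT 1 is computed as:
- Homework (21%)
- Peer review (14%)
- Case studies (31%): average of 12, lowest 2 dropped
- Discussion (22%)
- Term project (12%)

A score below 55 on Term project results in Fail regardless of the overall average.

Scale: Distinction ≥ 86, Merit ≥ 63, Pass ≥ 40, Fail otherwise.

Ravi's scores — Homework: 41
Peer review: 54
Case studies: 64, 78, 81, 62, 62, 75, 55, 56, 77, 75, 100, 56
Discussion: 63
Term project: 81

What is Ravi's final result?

Case studies: drop 55, 56 → average of remaining 10 = 730/10 = 73
Term project score 81 ≥ 55: minimum met.
Weighted total:
  Homework 41 × 0.21 = 8.61
  Peer review 54 × 0.14 = 7.56
  Case studies 73 × 0.31 = 22.63
  Discussion 63 × 0.22 = 13.86
  Term project 81 × 0.12 = 9.72
Sum = 62.38
62.38 is ≥ 40 and < 63 → Pass

Pass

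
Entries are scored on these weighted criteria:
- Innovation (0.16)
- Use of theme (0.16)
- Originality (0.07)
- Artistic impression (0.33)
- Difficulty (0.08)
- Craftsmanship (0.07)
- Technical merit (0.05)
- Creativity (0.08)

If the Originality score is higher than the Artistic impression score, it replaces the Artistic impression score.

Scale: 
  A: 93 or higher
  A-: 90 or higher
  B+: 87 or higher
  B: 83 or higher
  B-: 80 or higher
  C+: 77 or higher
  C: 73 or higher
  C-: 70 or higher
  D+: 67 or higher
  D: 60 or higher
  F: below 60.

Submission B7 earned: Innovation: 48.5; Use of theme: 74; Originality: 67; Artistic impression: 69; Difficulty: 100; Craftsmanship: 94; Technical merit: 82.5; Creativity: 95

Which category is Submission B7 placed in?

Originality (67) ≤ Artistic impression (69), so Artistic impression stays at 69.
Weighted total:
  Innovation 48.5 × 0.16 = 7.76
  Use of theme 74 × 0.16 = 11.84
  Originality 67 × 0.07 = 4.69
  Artistic impression 69 × 0.33 = 22.77
  Difficulty 100 × 0.08 = 8
  Craftsmanship 94 × 0.07 = 6.58
  Technical merit 82.5 × 0.05 = 4.125
  Creativity 95 × 0.08 = 7.6
Sum = 73.365
73.365 is ≥ 73 and < 77 → C

C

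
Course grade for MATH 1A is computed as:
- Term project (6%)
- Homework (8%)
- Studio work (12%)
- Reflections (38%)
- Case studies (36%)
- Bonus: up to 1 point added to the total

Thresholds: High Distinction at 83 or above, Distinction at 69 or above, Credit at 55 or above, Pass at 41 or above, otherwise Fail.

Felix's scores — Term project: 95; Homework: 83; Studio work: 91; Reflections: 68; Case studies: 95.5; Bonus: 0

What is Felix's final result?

Weighted total:
  Term project 95 × 0.06 = 5.7
  Homework 83 × 0.08 = 6.64
  Studio work 91 × 0.12 = 10.92
  Reflections 68 × 0.38 = 25.84
  Case studies 95.5 × 0.36 = 34.38
Sum = 83.48
Bonus: 83.48 + 0 = 83.48
83.48 ≥ 83 → High Distinction

High Distinction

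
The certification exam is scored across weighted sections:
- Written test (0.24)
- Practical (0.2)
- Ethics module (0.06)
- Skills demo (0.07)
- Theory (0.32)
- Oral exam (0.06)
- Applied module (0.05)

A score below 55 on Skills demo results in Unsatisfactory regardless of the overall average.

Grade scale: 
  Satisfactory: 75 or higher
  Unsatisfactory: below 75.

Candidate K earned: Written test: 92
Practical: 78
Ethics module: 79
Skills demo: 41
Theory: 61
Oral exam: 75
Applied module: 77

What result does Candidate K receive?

Unsatisfactory

Skills demo score 41 < 55: minimum not met.
Weighted total:
  Written test 92 × 0.24 = 22.08
  Practical 78 × 0.2 = 15.6
  Ethics module 79 × 0.06 = 4.74
  Skills demo 41 × 0.07 = 2.87
  Theory 61 × 0.32 = 19.52
  Oral exam 75 × 0.06 = 4.5
  Applied module 77 × 0.05 = 3.85
Sum = 73.16
Because the Skills demo minimum was not met, the result is Unsatisfactory.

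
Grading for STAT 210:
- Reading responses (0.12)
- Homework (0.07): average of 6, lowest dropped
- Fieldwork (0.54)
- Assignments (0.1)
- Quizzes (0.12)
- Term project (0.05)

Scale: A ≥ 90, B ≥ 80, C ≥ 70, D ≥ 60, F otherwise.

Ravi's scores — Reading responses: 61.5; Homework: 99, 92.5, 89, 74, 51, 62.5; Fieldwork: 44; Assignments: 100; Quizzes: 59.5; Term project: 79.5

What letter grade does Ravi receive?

Homework: drop 51 → average of remaining 5 = 417/5 = 83.4
Weighted total:
  Reading responses 61.5 × 0.12 = 7.38
  Homework 83.4 × 0.07 = 5.838
  Fieldwork 44 × 0.54 = 23.76
  Assignments 100 × 0.1 = 10
  Quizzes 59.5 × 0.12 = 7.14
  Term project 79.5 × 0.05 = 3.975
Sum = 58.093
58.093 < 60 → F

F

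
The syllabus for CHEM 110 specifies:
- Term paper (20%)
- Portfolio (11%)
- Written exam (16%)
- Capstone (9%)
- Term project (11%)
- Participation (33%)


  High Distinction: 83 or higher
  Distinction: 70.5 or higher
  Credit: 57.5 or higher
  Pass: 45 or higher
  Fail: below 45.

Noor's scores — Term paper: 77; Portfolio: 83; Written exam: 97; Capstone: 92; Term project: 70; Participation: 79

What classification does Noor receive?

Weighted total:
  Term paper 77 × 0.2 = 15.4
  Portfolio 83 × 0.11 = 9.13
  Written exam 97 × 0.16 = 15.52
  Capstone 92 × 0.09 = 8.28
  Term project 70 × 0.11 = 7.7
  Participation 79 × 0.33 = 26.07
Sum = 82.1
82.1 is ≥ 70.5 and < 83 → Distinction

Distinction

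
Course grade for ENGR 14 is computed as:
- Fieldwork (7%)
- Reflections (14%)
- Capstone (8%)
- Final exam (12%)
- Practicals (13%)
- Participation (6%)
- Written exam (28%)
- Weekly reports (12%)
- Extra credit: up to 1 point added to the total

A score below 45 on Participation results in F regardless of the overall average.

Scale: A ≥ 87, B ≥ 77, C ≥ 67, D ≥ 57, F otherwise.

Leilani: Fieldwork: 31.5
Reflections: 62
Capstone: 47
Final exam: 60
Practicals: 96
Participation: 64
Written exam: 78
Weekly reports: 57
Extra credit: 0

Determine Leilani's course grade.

D

Participation score 64 ≥ 45: minimum met.
Weighted total:
  Fieldwork 31.5 × 0.07 = 2.205
  Reflections 62 × 0.14 = 8.68
  Capstone 47 × 0.08 = 3.76
  Final exam 60 × 0.12 = 7.2
  Practicals 96 × 0.13 = 12.48
  Participation 64 × 0.06 = 3.84
  Written exam 78 × 0.28 = 21.84
  Weekly reports 57 × 0.12 = 6.84
Sum = 66.845
Extra credit: 66.845 + 0 = 66.845
66.845 is ≥ 57 and < 67 → D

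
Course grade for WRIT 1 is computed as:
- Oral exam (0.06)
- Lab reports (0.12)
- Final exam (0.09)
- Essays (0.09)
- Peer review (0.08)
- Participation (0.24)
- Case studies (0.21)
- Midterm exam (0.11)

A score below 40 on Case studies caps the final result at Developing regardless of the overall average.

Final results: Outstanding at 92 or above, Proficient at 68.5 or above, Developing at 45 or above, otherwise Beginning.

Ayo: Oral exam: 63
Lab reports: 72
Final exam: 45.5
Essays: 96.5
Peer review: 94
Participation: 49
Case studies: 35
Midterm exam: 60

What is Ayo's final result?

Developing

Case studies score 35 < 40: minimum not met.
Weighted total:
  Oral exam 63 × 0.06 = 3.78
  Lab reports 72 × 0.12 = 8.64
  Final exam 45.5 × 0.09 = 4.095
  Essays 96.5 × 0.09 = 8.685
  Peer review 94 × 0.08 = 7.52
  Participation 49 × 0.24 = 11.76
  Case studies 35 × 0.21 = 7.35
  Midterm exam 60 × 0.11 = 6.6
Sum = 58.43
58.43 would be Developing; cap at Developing applies → Developing.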